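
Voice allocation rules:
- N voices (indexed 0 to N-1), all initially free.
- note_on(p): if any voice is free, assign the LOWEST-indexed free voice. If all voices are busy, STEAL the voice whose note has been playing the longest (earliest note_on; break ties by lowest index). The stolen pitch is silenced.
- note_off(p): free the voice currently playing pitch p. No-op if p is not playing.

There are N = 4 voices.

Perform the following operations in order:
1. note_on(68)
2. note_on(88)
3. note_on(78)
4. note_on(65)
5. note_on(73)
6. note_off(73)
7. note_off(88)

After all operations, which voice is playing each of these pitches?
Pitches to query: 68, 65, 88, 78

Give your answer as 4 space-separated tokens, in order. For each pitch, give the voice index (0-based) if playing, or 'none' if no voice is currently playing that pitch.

Answer: none 3 none 2

Derivation:
Op 1: note_on(68): voice 0 is free -> assigned | voices=[68 - - -]
Op 2: note_on(88): voice 1 is free -> assigned | voices=[68 88 - -]
Op 3: note_on(78): voice 2 is free -> assigned | voices=[68 88 78 -]
Op 4: note_on(65): voice 3 is free -> assigned | voices=[68 88 78 65]
Op 5: note_on(73): all voices busy, STEAL voice 0 (pitch 68, oldest) -> assign | voices=[73 88 78 65]
Op 6: note_off(73): free voice 0 | voices=[- 88 78 65]
Op 7: note_off(88): free voice 1 | voices=[- - 78 65]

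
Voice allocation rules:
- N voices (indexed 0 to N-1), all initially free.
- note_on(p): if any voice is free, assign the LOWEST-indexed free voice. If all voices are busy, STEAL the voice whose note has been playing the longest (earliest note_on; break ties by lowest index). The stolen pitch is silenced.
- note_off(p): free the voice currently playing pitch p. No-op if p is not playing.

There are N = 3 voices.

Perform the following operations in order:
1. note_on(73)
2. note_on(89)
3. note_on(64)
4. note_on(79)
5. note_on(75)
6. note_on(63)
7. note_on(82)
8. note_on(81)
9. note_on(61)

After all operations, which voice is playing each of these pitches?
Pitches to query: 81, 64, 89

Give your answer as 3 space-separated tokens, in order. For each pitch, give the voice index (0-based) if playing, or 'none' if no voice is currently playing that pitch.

Op 1: note_on(73): voice 0 is free -> assigned | voices=[73 - -]
Op 2: note_on(89): voice 1 is free -> assigned | voices=[73 89 -]
Op 3: note_on(64): voice 2 is free -> assigned | voices=[73 89 64]
Op 4: note_on(79): all voices busy, STEAL voice 0 (pitch 73, oldest) -> assign | voices=[79 89 64]
Op 5: note_on(75): all voices busy, STEAL voice 1 (pitch 89, oldest) -> assign | voices=[79 75 64]
Op 6: note_on(63): all voices busy, STEAL voice 2 (pitch 64, oldest) -> assign | voices=[79 75 63]
Op 7: note_on(82): all voices busy, STEAL voice 0 (pitch 79, oldest) -> assign | voices=[82 75 63]
Op 8: note_on(81): all voices busy, STEAL voice 1 (pitch 75, oldest) -> assign | voices=[82 81 63]
Op 9: note_on(61): all voices busy, STEAL voice 2 (pitch 63, oldest) -> assign | voices=[82 81 61]

Answer: 1 none none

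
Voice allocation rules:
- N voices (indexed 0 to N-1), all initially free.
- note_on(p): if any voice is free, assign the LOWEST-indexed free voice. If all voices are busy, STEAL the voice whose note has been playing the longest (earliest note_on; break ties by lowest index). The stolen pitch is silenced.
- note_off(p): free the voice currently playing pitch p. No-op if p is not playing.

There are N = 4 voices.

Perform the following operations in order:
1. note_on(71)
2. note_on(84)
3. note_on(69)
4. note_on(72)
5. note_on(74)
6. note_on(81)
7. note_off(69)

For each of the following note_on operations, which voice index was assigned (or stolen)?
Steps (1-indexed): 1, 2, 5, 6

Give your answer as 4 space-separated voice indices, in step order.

Op 1: note_on(71): voice 0 is free -> assigned | voices=[71 - - -]
Op 2: note_on(84): voice 1 is free -> assigned | voices=[71 84 - -]
Op 3: note_on(69): voice 2 is free -> assigned | voices=[71 84 69 -]
Op 4: note_on(72): voice 3 is free -> assigned | voices=[71 84 69 72]
Op 5: note_on(74): all voices busy, STEAL voice 0 (pitch 71, oldest) -> assign | voices=[74 84 69 72]
Op 6: note_on(81): all voices busy, STEAL voice 1 (pitch 84, oldest) -> assign | voices=[74 81 69 72]
Op 7: note_off(69): free voice 2 | voices=[74 81 - 72]

Answer: 0 1 0 1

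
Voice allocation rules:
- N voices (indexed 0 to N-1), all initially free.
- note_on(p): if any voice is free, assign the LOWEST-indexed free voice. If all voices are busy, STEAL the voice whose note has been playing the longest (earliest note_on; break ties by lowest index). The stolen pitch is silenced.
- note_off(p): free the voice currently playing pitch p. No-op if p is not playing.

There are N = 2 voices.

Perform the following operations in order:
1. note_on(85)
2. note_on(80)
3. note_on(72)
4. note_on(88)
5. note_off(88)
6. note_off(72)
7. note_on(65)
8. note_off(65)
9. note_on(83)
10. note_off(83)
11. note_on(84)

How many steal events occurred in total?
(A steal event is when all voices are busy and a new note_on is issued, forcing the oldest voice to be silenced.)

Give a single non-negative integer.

Op 1: note_on(85): voice 0 is free -> assigned | voices=[85 -]
Op 2: note_on(80): voice 1 is free -> assigned | voices=[85 80]
Op 3: note_on(72): all voices busy, STEAL voice 0 (pitch 85, oldest) -> assign | voices=[72 80]
Op 4: note_on(88): all voices busy, STEAL voice 1 (pitch 80, oldest) -> assign | voices=[72 88]
Op 5: note_off(88): free voice 1 | voices=[72 -]
Op 6: note_off(72): free voice 0 | voices=[- -]
Op 7: note_on(65): voice 0 is free -> assigned | voices=[65 -]
Op 8: note_off(65): free voice 0 | voices=[- -]
Op 9: note_on(83): voice 0 is free -> assigned | voices=[83 -]
Op 10: note_off(83): free voice 0 | voices=[- -]
Op 11: note_on(84): voice 0 is free -> assigned | voices=[84 -]

Answer: 2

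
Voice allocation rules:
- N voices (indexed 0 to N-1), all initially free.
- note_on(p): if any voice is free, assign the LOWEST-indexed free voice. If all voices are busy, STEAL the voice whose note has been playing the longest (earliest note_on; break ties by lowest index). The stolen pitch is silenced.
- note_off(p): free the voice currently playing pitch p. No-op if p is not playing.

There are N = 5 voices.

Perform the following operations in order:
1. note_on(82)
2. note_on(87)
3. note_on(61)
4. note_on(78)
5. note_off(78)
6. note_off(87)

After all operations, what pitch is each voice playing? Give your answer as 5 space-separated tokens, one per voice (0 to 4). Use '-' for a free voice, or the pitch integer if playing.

Answer: 82 - 61 - -

Derivation:
Op 1: note_on(82): voice 0 is free -> assigned | voices=[82 - - - -]
Op 2: note_on(87): voice 1 is free -> assigned | voices=[82 87 - - -]
Op 3: note_on(61): voice 2 is free -> assigned | voices=[82 87 61 - -]
Op 4: note_on(78): voice 3 is free -> assigned | voices=[82 87 61 78 -]
Op 5: note_off(78): free voice 3 | voices=[82 87 61 - -]
Op 6: note_off(87): free voice 1 | voices=[82 - 61 - -]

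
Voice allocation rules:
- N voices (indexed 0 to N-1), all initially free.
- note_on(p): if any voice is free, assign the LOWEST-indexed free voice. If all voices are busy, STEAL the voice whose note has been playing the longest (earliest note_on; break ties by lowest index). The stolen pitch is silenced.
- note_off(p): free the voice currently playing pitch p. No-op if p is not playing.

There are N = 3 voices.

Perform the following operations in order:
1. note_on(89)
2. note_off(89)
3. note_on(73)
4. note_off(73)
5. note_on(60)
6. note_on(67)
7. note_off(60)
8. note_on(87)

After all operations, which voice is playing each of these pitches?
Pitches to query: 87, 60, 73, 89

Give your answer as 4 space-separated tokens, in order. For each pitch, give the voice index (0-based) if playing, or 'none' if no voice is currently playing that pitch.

Answer: 0 none none none

Derivation:
Op 1: note_on(89): voice 0 is free -> assigned | voices=[89 - -]
Op 2: note_off(89): free voice 0 | voices=[- - -]
Op 3: note_on(73): voice 0 is free -> assigned | voices=[73 - -]
Op 4: note_off(73): free voice 0 | voices=[- - -]
Op 5: note_on(60): voice 0 is free -> assigned | voices=[60 - -]
Op 6: note_on(67): voice 1 is free -> assigned | voices=[60 67 -]
Op 7: note_off(60): free voice 0 | voices=[- 67 -]
Op 8: note_on(87): voice 0 is free -> assigned | voices=[87 67 -]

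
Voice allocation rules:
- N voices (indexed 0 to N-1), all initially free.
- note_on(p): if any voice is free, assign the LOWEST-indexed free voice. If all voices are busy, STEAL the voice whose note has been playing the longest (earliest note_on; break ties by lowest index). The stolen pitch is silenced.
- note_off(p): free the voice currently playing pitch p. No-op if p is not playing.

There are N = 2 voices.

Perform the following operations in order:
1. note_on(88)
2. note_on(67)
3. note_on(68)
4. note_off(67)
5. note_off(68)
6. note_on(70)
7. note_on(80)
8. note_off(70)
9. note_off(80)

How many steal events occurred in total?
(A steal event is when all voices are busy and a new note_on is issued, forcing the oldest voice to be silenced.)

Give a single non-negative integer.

Op 1: note_on(88): voice 0 is free -> assigned | voices=[88 -]
Op 2: note_on(67): voice 1 is free -> assigned | voices=[88 67]
Op 3: note_on(68): all voices busy, STEAL voice 0 (pitch 88, oldest) -> assign | voices=[68 67]
Op 4: note_off(67): free voice 1 | voices=[68 -]
Op 5: note_off(68): free voice 0 | voices=[- -]
Op 6: note_on(70): voice 0 is free -> assigned | voices=[70 -]
Op 7: note_on(80): voice 1 is free -> assigned | voices=[70 80]
Op 8: note_off(70): free voice 0 | voices=[- 80]
Op 9: note_off(80): free voice 1 | voices=[- -]

Answer: 1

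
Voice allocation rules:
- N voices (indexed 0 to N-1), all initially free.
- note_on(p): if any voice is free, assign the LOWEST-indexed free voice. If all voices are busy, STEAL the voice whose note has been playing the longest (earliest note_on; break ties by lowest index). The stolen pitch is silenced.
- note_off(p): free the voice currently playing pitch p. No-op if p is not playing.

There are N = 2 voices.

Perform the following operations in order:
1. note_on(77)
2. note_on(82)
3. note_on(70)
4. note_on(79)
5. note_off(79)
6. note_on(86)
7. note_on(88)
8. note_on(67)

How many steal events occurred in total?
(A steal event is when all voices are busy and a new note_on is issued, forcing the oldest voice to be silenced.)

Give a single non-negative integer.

Op 1: note_on(77): voice 0 is free -> assigned | voices=[77 -]
Op 2: note_on(82): voice 1 is free -> assigned | voices=[77 82]
Op 3: note_on(70): all voices busy, STEAL voice 0 (pitch 77, oldest) -> assign | voices=[70 82]
Op 4: note_on(79): all voices busy, STEAL voice 1 (pitch 82, oldest) -> assign | voices=[70 79]
Op 5: note_off(79): free voice 1 | voices=[70 -]
Op 6: note_on(86): voice 1 is free -> assigned | voices=[70 86]
Op 7: note_on(88): all voices busy, STEAL voice 0 (pitch 70, oldest) -> assign | voices=[88 86]
Op 8: note_on(67): all voices busy, STEAL voice 1 (pitch 86, oldest) -> assign | voices=[88 67]

Answer: 4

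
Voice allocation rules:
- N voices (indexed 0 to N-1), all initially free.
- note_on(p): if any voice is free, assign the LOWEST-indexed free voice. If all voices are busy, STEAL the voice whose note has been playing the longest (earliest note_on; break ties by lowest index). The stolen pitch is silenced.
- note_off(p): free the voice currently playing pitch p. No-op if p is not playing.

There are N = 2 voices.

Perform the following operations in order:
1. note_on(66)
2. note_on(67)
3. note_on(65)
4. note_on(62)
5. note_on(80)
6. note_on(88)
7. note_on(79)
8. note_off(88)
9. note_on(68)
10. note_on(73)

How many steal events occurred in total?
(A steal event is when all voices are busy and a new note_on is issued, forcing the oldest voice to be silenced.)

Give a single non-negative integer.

Answer: 6

Derivation:
Op 1: note_on(66): voice 0 is free -> assigned | voices=[66 -]
Op 2: note_on(67): voice 1 is free -> assigned | voices=[66 67]
Op 3: note_on(65): all voices busy, STEAL voice 0 (pitch 66, oldest) -> assign | voices=[65 67]
Op 4: note_on(62): all voices busy, STEAL voice 1 (pitch 67, oldest) -> assign | voices=[65 62]
Op 5: note_on(80): all voices busy, STEAL voice 0 (pitch 65, oldest) -> assign | voices=[80 62]
Op 6: note_on(88): all voices busy, STEAL voice 1 (pitch 62, oldest) -> assign | voices=[80 88]
Op 7: note_on(79): all voices busy, STEAL voice 0 (pitch 80, oldest) -> assign | voices=[79 88]
Op 8: note_off(88): free voice 1 | voices=[79 -]
Op 9: note_on(68): voice 1 is free -> assigned | voices=[79 68]
Op 10: note_on(73): all voices busy, STEAL voice 0 (pitch 79, oldest) -> assign | voices=[73 68]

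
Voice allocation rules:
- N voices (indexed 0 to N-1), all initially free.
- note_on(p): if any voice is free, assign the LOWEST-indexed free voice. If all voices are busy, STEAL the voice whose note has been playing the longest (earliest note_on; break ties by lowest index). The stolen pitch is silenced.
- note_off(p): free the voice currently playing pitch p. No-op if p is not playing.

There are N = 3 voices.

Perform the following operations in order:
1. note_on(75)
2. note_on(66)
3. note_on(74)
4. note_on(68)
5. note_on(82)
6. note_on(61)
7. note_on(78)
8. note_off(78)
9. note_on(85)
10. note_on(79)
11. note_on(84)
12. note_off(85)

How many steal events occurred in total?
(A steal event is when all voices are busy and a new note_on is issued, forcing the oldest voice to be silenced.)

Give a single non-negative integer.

Answer: 6

Derivation:
Op 1: note_on(75): voice 0 is free -> assigned | voices=[75 - -]
Op 2: note_on(66): voice 1 is free -> assigned | voices=[75 66 -]
Op 3: note_on(74): voice 2 is free -> assigned | voices=[75 66 74]
Op 4: note_on(68): all voices busy, STEAL voice 0 (pitch 75, oldest) -> assign | voices=[68 66 74]
Op 5: note_on(82): all voices busy, STEAL voice 1 (pitch 66, oldest) -> assign | voices=[68 82 74]
Op 6: note_on(61): all voices busy, STEAL voice 2 (pitch 74, oldest) -> assign | voices=[68 82 61]
Op 7: note_on(78): all voices busy, STEAL voice 0 (pitch 68, oldest) -> assign | voices=[78 82 61]
Op 8: note_off(78): free voice 0 | voices=[- 82 61]
Op 9: note_on(85): voice 0 is free -> assigned | voices=[85 82 61]
Op 10: note_on(79): all voices busy, STEAL voice 1 (pitch 82, oldest) -> assign | voices=[85 79 61]
Op 11: note_on(84): all voices busy, STEAL voice 2 (pitch 61, oldest) -> assign | voices=[85 79 84]
Op 12: note_off(85): free voice 0 | voices=[- 79 84]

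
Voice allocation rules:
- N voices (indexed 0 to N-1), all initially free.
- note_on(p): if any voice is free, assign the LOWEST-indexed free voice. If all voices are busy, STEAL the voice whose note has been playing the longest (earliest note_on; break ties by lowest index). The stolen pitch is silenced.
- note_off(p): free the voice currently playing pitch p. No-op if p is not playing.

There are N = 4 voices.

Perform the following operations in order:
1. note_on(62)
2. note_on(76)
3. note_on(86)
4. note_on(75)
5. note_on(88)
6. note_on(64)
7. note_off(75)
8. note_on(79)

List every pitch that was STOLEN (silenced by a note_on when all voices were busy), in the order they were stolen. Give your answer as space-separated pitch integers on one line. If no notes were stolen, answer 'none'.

Answer: 62 76

Derivation:
Op 1: note_on(62): voice 0 is free -> assigned | voices=[62 - - -]
Op 2: note_on(76): voice 1 is free -> assigned | voices=[62 76 - -]
Op 3: note_on(86): voice 2 is free -> assigned | voices=[62 76 86 -]
Op 4: note_on(75): voice 3 is free -> assigned | voices=[62 76 86 75]
Op 5: note_on(88): all voices busy, STEAL voice 0 (pitch 62, oldest) -> assign | voices=[88 76 86 75]
Op 6: note_on(64): all voices busy, STEAL voice 1 (pitch 76, oldest) -> assign | voices=[88 64 86 75]
Op 7: note_off(75): free voice 3 | voices=[88 64 86 -]
Op 8: note_on(79): voice 3 is free -> assigned | voices=[88 64 86 79]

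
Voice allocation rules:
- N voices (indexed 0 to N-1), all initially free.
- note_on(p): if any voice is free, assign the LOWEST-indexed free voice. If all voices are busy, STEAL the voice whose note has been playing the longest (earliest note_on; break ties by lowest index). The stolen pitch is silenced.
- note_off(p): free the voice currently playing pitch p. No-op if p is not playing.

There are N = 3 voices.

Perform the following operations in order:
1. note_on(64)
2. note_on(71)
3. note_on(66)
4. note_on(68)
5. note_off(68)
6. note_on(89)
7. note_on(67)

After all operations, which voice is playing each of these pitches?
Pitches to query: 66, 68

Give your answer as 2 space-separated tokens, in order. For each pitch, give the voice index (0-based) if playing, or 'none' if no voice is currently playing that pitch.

Op 1: note_on(64): voice 0 is free -> assigned | voices=[64 - -]
Op 2: note_on(71): voice 1 is free -> assigned | voices=[64 71 -]
Op 3: note_on(66): voice 2 is free -> assigned | voices=[64 71 66]
Op 4: note_on(68): all voices busy, STEAL voice 0 (pitch 64, oldest) -> assign | voices=[68 71 66]
Op 5: note_off(68): free voice 0 | voices=[- 71 66]
Op 6: note_on(89): voice 0 is free -> assigned | voices=[89 71 66]
Op 7: note_on(67): all voices busy, STEAL voice 1 (pitch 71, oldest) -> assign | voices=[89 67 66]

Answer: 2 none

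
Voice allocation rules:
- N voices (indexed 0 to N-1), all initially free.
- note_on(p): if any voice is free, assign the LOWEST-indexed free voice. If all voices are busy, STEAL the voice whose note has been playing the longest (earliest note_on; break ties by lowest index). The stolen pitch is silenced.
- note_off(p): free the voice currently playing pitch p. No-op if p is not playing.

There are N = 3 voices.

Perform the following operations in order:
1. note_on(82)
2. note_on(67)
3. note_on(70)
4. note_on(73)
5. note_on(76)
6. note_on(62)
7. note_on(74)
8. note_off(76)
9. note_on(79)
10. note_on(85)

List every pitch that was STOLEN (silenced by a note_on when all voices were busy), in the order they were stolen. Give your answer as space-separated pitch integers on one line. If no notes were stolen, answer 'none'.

Op 1: note_on(82): voice 0 is free -> assigned | voices=[82 - -]
Op 2: note_on(67): voice 1 is free -> assigned | voices=[82 67 -]
Op 3: note_on(70): voice 2 is free -> assigned | voices=[82 67 70]
Op 4: note_on(73): all voices busy, STEAL voice 0 (pitch 82, oldest) -> assign | voices=[73 67 70]
Op 5: note_on(76): all voices busy, STEAL voice 1 (pitch 67, oldest) -> assign | voices=[73 76 70]
Op 6: note_on(62): all voices busy, STEAL voice 2 (pitch 70, oldest) -> assign | voices=[73 76 62]
Op 7: note_on(74): all voices busy, STEAL voice 0 (pitch 73, oldest) -> assign | voices=[74 76 62]
Op 8: note_off(76): free voice 1 | voices=[74 - 62]
Op 9: note_on(79): voice 1 is free -> assigned | voices=[74 79 62]
Op 10: note_on(85): all voices busy, STEAL voice 2 (pitch 62, oldest) -> assign | voices=[74 79 85]

Answer: 82 67 70 73 62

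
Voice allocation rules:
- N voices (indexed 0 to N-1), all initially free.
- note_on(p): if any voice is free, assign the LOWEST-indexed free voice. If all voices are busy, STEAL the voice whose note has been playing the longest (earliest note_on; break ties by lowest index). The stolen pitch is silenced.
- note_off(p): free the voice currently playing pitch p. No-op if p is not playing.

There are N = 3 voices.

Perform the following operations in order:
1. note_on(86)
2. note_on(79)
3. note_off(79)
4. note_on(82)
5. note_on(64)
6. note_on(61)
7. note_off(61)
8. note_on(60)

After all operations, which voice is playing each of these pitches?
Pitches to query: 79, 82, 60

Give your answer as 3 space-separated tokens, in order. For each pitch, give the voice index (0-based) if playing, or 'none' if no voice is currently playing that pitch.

Op 1: note_on(86): voice 0 is free -> assigned | voices=[86 - -]
Op 2: note_on(79): voice 1 is free -> assigned | voices=[86 79 -]
Op 3: note_off(79): free voice 1 | voices=[86 - -]
Op 4: note_on(82): voice 1 is free -> assigned | voices=[86 82 -]
Op 5: note_on(64): voice 2 is free -> assigned | voices=[86 82 64]
Op 6: note_on(61): all voices busy, STEAL voice 0 (pitch 86, oldest) -> assign | voices=[61 82 64]
Op 7: note_off(61): free voice 0 | voices=[- 82 64]
Op 8: note_on(60): voice 0 is free -> assigned | voices=[60 82 64]

Answer: none 1 0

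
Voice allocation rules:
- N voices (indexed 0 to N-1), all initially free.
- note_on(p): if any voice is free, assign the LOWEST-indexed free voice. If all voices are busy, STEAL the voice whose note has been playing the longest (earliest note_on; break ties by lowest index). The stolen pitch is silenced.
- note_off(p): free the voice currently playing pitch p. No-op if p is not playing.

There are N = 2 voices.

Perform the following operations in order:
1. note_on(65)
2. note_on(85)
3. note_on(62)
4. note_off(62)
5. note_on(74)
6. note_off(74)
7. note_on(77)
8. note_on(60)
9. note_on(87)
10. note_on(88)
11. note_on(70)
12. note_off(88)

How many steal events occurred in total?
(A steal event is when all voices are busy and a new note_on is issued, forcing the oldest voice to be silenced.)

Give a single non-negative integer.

Op 1: note_on(65): voice 0 is free -> assigned | voices=[65 -]
Op 2: note_on(85): voice 1 is free -> assigned | voices=[65 85]
Op 3: note_on(62): all voices busy, STEAL voice 0 (pitch 65, oldest) -> assign | voices=[62 85]
Op 4: note_off(62): free voice 0 | voices=[- 85]
Op 5: note_on(74): voice 0 is free -> assigned | voices=[74 85]
Op 6: note_off(74): free voice 0 | voices=[- 85]
Op 7: note_on(77): voice 0 is free -> assigned | voices=[77 85]
Op 8: note_on(60): all voices busy, STEAL voice 1 (pitch 85, oldest) -> assign | voices=[77 60]
Op 9: note_on(87): all voices busy, STEAL voice 0 (pitch 77, oldest) -> assign | voices=[87 60]
Op 10: note_on(88): all voices busy, STEAL voice 1 (pitch 60, oldest) -> assign | voices=[87 88]
Op 11: note_on(70): all voices busy, STEAL voice 0 (pitch 87, oldest) -> assign | voices=[70 88]
Op 12: note_off(88): free voice 1 | voices=[70 -]

Answer: 5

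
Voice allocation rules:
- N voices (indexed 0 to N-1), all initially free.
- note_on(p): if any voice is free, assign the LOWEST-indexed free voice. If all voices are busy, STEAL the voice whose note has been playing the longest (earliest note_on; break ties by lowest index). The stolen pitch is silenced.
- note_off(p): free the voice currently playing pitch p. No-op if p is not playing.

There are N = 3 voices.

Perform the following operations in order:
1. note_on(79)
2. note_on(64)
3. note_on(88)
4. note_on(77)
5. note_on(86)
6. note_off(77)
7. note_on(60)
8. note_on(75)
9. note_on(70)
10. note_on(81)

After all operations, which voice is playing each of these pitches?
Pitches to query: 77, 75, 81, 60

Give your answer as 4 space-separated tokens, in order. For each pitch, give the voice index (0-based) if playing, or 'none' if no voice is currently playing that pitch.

Answer: none 2 0 none

Derivation:
Op 1: note_on(79): voice 0 is free -> assigned | voices=[79 - -]
Op 2: note_on(64): voice 1 is free -> assigned | voices=[79 64 -]
Op 3: note_on(88): voice 2 is free -> assigned | voices=[79 64 88]
Op 4: note_on(77): all voices busy, STEAL voice 0 (pitch 79, oldest) -> assign | voices=[77 64 88]
Op 5: note_on(86): all voices busy, STEAL voice 1 (pitch 64, oldest) -> assign | voices=[77 86 88]
Op 6: note_off(77): free voice 0 | voices=[- 86 88]
Op 7: note_on(60): voice 0 is free -> assigned | voices=[60 86 88]
Op 8: note_on(75): all voices busy, STEAL voice 2 (pitch 88, oldest) -> assign | voices=[60 86 75]
Op 9: note_on(70): all voices busy, STEAL voice 1 (pitch 86, oldest) -> assign | voices=[60 70 75]
Op 10: note_on(81): all voices busy, STEAL voice 0 (pitch 60, oldest) -> assign | voices=[81 70 75]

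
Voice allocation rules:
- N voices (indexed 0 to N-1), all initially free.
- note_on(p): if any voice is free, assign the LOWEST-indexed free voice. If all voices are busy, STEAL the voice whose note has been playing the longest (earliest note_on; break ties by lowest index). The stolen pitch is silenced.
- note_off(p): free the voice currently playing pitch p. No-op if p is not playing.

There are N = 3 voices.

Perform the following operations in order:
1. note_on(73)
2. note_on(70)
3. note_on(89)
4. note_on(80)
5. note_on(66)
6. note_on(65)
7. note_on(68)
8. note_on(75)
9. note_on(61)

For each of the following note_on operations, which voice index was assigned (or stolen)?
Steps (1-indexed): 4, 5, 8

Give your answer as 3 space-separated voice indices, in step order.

Answer: 0 1 1

Derivation:
Op 1: note_on(73): voice 0 is free -> assigned | voices=[73 - -]
Op 2: note_on(70): voice 1 is free -> assigned | voices=[73 70 -]
Op 3: note_on(89): voice 2 is free -> assigned | voices=[73 70 89]
Op 4: note_on(80): all voices busy, STEAL voice 0 (pitch 73, oldest) -> assign | voices=[80 70 89]
Op 5: note_on(66): all voices busy, STEAL voice 1 (pitch 70, oldest) -> assign | voices=[80 66 89]
Op 6: note_on(65): all voices busy, STEAL voice 2 (pitch 89, oldest) -> assign | voices=[80 66 65]
Op 7: note_on(68): all voices busy, STEAL voice 0 (pitch 80, oldest) -> assign | voices=[68 66 65]
Op 8: note_on(75): all voices busy, STEAL voice 1 (pitch 66, oldest) -> assign | voices=[68 75 65]
Op 9: note_on(61): all voices busy, STEAL voice 2 (pitch 65, oldest) -> assign | voices=[68 75 61]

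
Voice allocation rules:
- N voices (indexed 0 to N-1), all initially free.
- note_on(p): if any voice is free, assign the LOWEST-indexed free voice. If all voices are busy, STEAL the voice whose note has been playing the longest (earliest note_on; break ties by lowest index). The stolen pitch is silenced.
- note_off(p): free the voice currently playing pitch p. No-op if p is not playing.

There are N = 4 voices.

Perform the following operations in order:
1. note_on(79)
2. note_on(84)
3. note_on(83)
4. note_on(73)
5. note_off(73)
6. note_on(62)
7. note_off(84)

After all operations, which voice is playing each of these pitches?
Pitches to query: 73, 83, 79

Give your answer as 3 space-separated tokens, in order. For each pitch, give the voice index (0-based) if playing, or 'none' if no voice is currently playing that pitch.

Op 1: note_on(79): voice 0 is free -> assigned | voices=[79 - - -]
Op 2: note_on(84): voice 1 is free -> assigned | voices=[79 84 - -]
Op 3: note_on(83): voice 2 is free -> assigned | voices=[79 84 83 -]
Op 4: note_on(73): voice 3 is free -> assigned | voices=[79 84 83 73]
Op 5: note_off(73): free voice 3 | voices=[79 84 83 -]
Op 6: note_on(62): voice 3 is free -> assigned | voices=[79 84 83 62]
Op 7: note_off(84): free voice 1 | voices=[79 - 83 62]

Answer: none 2 0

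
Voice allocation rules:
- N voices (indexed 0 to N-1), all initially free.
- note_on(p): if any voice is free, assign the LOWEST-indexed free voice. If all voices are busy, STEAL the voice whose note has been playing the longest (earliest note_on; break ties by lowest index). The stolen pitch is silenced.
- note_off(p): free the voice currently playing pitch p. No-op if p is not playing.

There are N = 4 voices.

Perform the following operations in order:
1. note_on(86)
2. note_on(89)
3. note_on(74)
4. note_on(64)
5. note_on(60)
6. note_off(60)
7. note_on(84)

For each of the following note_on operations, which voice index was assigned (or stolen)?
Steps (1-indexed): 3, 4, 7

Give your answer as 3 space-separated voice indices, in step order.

Op 1: note_on(86): voice 0 is free -> assigned | voices=[86 - - -]
Op 2: note_on(89): voice 1 is free -> assigned | voices=[86 89 - -]
Op 3: note_on(74): voice 2 is free -> assigned | voices=[86 89 74 -]
Op 4: note_on(64): voice 3 is free -> assigned | voices=[86 89 74 64]
Op 5: note_on(60): all voices busy, STEAL voice 0 (pitch 86, oldest) -> assign | voices=[60 89 74 64]
Op 6: note_off(60): free voice 0 | voices=[- 89 74 64]
Op 7: note_on(84): voice 0 is free -> assigned | voices=[84 89 74 64]

Answer: 2 3 0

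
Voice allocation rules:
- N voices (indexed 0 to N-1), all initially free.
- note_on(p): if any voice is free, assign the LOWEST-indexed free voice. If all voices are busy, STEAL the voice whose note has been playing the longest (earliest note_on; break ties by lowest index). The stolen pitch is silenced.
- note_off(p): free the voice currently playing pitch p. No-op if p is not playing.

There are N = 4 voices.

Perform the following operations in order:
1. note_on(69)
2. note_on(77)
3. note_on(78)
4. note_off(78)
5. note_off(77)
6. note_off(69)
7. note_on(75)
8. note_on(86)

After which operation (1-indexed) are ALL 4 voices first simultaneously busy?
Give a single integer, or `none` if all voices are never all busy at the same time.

Answer: none

Derivation:
Op 1: note_on(69): voice 0 is free -> assigned | voices=[69 - - -]
Op 2: note_on(77): voice 1 is free -> assigned | voices=[69 77 - -]
Op 3: note_on(78): voice 2 is free -> assigned | voices=[69 77 78 -]
Op 4: note_off(78): free voice 2 | voices=[69 77 - -]
Op 5: note_off(77): free voice 1 | voices=[69 - - -]
Op 6: note_off(69): free voice 0 | voices=[- - - -]
Op 7: note_on(75): voice 0 is free -> assigned | voices=[75 - - -]
Op 8: note_on(86): voice 1 is free -> assigned | voices=[75 86 - -]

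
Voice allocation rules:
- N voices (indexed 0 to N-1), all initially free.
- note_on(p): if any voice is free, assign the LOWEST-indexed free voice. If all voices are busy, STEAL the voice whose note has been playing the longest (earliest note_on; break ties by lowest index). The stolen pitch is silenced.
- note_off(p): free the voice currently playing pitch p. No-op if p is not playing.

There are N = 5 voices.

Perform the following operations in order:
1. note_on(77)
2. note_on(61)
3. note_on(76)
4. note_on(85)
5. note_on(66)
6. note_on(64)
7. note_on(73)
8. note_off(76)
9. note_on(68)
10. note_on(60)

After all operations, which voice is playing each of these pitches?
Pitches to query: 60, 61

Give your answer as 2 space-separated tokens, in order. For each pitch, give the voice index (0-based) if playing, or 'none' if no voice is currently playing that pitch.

Answer: 3 none

Derivation:
Op 1: note_on(77): voice 0 is free -> assigned | voices=[77 - - - -]
Op 2: note_on(61): voice 1 is free -> assigned | voices=[77 61 - - -]
Op 3: note_on(76): voice 2 is free -> assigned | voices=[77 61 76 - -]
Op 4: note_on(85): voice 3 is free -> assigned | voices=[77 61 76 85 -]
Op 5: note_on(66): voice 4 is free -> assigned | voices=[77 61 76 85 66]
Op 6: note_on(64): all voices busy, STEAL voice 0 (pitch 77, oldest) -> assign | voices=[64 61 76 85 66]
Op 7: note_on(73): all voices busy, STEAL voice 1 (pitch 61, oldest) -> assign | voices=[64 73 76 85 66]
Op 8: note_off(76): free voice 2 | voices=[64 73 - 85 66]
Op 9: note_on(68): voice 2 is free -> assigned | voices=[64 73 68 85 66]
Op 10: note_on(60): all voices busy, STEAL voice 3 (pitch 85, oldest) -> assign | voices=[64 73 68 60 66]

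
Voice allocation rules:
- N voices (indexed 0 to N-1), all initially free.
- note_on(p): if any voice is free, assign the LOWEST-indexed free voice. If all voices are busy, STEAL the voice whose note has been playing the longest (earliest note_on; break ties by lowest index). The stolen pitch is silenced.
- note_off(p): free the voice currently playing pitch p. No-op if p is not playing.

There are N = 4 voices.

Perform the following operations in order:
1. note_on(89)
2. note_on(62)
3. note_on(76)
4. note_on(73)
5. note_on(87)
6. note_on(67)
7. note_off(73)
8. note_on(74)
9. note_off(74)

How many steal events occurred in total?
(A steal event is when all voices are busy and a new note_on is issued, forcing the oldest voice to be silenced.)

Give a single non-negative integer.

Op 1: note_on(89): voice 0 is free -> assigned | voices=[89 - - -]
Op 2: note_on(62): voice 1 is free -> assigned | voices=[89 62 - -]
Op 3: note_on(76): voice 2 is free -> assigned | voices=[89 62 76 -]
Op 4: note_on(73): voice 3 is free -> assigned | voices=[89 62 76 73]
Op 5: note_on(87): all voices busy, STEAL voice 0 (pitch 89, oldest) -> assign | voices=[87 62 76 73]
Op 6: note_on(67): all voices busy, STEAL voice 1 (pitch 62, oldest) -> assign | voices=[87 67 76 73]
Op 7: note_off(73): free voice 3 | voices=[87 67 76 -]
Op 8: note_on(74): voice 3 is free -> assigned | voices=[87 67 76 74]
Op 9: note_off(74): free voice 3 | voices=[87 67 76 -]

Answer: 2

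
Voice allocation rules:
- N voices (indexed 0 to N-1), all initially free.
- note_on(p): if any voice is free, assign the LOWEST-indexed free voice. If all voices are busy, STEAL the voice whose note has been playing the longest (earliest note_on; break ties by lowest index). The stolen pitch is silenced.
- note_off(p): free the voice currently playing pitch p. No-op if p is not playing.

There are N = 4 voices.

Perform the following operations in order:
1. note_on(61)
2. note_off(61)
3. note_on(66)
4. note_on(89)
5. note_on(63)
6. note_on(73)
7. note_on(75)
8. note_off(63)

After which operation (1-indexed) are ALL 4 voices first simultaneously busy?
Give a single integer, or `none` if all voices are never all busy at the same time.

Op 1: note_on(61): voice 0 is free -> assigned | voices=[61 - - -]
Op 2: note_off(61): free voice 0 | voices=[- - - -]
Op 3: note_on(66): voice 0 is free -> assigned | voices=[66 - - -]
Op 4: note_on(89): voice 1 is free -> assigned | voices=[66 89 - -]
Op 5: note_on(63): voice 2 is free -> assigned | voices=[66 89 63 -]
Op 6: note_on(73): voice 3 is free -> assigned | voices=[66 89 63 73]
Op 7: note_on(75): all voices busy, STEAL voice 0 (pitch 66, oldest) -> assign | voices=[75 89 63 73]
Op 8: note_off(63): free voice 2 | voices=[75 89 - 73]

Answer: 6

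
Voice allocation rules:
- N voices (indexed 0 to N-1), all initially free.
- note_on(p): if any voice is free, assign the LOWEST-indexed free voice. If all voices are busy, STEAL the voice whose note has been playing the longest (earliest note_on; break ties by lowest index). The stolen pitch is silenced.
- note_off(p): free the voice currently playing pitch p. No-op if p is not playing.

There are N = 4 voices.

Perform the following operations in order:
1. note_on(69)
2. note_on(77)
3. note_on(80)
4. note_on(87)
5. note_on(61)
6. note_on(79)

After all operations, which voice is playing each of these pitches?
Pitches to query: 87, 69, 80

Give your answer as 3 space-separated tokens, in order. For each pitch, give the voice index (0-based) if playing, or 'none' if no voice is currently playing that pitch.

Answer: 3 none 2

Derivation:
Op 1: note_on(69): voice 0 is free -> assigned | voices=[69 - - -]
Op 2: note_on(77): voice 1 is free -> assigned | voices=[69 77 - -]
Op 3: note_on(80): voice 2 is free -> assigned | voices=[69 77 80 -]
Op 4: note_on(87): voice 3 is free -> assigned | voices=[69 77 80 87]
Op 5: note_on(61): all voices busy, STEAL voice 0 (pitch 69, oldest) -> assign | voices=[61 77 80 87]
Op 6: note_on(79): all voices busy, STEAL voice 1 (pitch 77, oldest) -> assign | voices=[61 79 80 87]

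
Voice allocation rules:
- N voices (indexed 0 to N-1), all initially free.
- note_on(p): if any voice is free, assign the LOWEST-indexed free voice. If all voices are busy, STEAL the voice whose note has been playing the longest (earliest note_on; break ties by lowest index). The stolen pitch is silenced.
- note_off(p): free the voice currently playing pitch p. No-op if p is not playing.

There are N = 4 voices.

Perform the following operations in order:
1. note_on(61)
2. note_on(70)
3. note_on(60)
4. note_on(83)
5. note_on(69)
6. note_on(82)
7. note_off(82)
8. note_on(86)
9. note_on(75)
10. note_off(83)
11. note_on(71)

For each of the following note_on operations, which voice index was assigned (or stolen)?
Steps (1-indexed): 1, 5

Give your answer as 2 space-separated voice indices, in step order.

Answer: 0 0

Derivation:
Op 1: note_on(61): voice 0 is free -> assigned | voices=[61 - - -]
Op 2: note_on(70): voice 1 is free -> assigned | voices=[61 70 - -]
Op 3: note_on(60): voice 2 is free -> assigned | voices=[61 70 60 -]
Op 4: note_on(83): voice 3 is free -> assigned | voices=[61 70 60 83]
Op 5: note_on(69): all voices busy, STEAL voice 0 (pitch 61, oldest) -> assign | voices=[69 70 60 83]
Op 6: note_on(82): all voices busy, STEAL voice 1 (pitch 70, oldest) -> assign | voices=[69 82 60 83]
Op 7: note_off(82): free voice 1 | voices=[69 - 60 83]
Op 8: note_on(86): voice 1 is free -> assigned | voices=[69 86 60 83]
Op 9: note_on(75): all voices busy, STEAL voice 2 (pitch 60, oldest) -> assign | voices=[69 86 75 83]
Op 10: note_off(83): free voice 3 | voices=[69 86 75 -]
Op 11: note_on(71): voice 3 is free -> assigned | voices=[69 86 75 71]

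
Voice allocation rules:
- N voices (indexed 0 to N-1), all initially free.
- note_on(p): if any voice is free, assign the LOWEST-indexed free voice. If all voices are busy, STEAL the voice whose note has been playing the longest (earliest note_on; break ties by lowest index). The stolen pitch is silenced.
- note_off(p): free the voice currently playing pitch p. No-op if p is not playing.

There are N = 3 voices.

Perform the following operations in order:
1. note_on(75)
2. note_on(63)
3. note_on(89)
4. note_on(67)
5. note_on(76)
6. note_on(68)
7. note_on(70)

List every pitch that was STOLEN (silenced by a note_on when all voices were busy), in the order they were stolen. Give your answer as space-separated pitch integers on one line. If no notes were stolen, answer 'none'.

Answer: 75 63 89 67

Derivation:
Op 1: note_on(75): voice 0 is free -> assigned | voices=[75 - -]
Op 2: note_on(63): voice 1 is free -> assigned | voices=[75 63 -]
Op 3: note_on(89): voice 2 is free -> assigned | voices=[75 63 89]
Op 4: note_on(67): all voices busy, STEAL voice 0 (pitch 75, oldest) -> assign | voices=[67 63 89]
Op 5: note_on(76): all voices busy, STEAL voice 1 (pitch 63, oldest) -> assign | voices=[67 76 89]
Op 6: note_on(68): all voices busy, STEAL voice 2 (pitch 89, oldest) -> assign | voices=[67 76 68]
Op 7: note_on(70): all voices busy, STEAL voice 0 (pitch 67, oldest) -> assign | voices=[70 76 68]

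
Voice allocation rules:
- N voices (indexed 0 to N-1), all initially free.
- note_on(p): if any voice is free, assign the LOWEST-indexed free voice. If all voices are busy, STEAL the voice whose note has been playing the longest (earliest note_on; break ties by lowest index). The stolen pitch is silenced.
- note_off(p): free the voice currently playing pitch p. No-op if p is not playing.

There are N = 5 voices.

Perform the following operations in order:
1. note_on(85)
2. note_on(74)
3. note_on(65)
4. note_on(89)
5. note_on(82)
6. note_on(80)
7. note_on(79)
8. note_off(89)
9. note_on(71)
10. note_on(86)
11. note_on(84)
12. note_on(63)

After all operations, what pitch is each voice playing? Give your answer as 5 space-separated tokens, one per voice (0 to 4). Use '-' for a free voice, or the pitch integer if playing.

Op 1: note_on(85): voice 0 is free -> assigned | voices=[85 - - - -]
Op 2: note_on(74): voice 1 is free -> assigned | voices=[85 74 - - -]
Op 3: note_on(65): voice 2 is free -> assigned | voices=[85 74 65 - -]
Op 4: note_on(89): voice 3 is free -> assigned | voices=[85 74 65 89 -]
Op 5: note_on(82): voice 4 is free -> assigned | voices=[85 74 65 89 82]
Op 6: note_on(80): all voices busy, STEAL voice 0 (pitch 85, oldest) -> assign | voices=[80 74 65 89 82]
Op 7: note_on(79): all voices busy, STEAL voice 1 (pitch 74, oldest) -> assign | voices=[80 79 65 89 82]
Op 8: note_off(89): free voice 3 | voices=[80 79 65 - 82]
Op 9: note_on(71): voice 3 is free -> assigned | voices=[80 79 65 71 82]
Op 10: note_on(86): all voices busy, STEAL voice 2 (pitch 65, oldest) -> assign | voices=[80 79 86 71 82]
Op 11: note_on(84): all voices busy, STEAL voice 4 (pitch 82, oldest) -> assign | voices=[80 79 86 71 84]
Op 12: note_on(63): all voices busy, STEAL voice 0 (pitch 80, oldest) -> assign | voices=[63 79 86 71 84]

Answer: 63 79 86 71 84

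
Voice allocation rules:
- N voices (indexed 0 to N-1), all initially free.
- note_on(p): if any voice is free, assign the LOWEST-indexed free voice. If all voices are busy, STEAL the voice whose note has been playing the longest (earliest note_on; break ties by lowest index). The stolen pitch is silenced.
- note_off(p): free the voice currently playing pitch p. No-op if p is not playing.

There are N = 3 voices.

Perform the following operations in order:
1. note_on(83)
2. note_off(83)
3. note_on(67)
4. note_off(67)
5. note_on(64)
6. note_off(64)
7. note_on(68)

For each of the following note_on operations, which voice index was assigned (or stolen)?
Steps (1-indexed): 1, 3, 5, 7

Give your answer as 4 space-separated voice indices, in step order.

Op 1: note_on(83): voice 0 is free -> assigned | voices=[83 - -]
Op 2: note_off(83): free voice 0 | voices=[- - -]
Op 3: note_on(67): voice 0 is free -> assigned | voices=[67 - -]
Op 4: note_off(67): free voice 0 | voices=[- - -]
Op 5: note_on(64): voice 0 is free -> assigned | voices=[64 - -]
Op 6: note_off(64): free voice 0 | voices=[- - -]
Op 7: note_on(68): voice 0 is free -> assigned | voices=[68 - -]

Answer: 0 0 0 0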